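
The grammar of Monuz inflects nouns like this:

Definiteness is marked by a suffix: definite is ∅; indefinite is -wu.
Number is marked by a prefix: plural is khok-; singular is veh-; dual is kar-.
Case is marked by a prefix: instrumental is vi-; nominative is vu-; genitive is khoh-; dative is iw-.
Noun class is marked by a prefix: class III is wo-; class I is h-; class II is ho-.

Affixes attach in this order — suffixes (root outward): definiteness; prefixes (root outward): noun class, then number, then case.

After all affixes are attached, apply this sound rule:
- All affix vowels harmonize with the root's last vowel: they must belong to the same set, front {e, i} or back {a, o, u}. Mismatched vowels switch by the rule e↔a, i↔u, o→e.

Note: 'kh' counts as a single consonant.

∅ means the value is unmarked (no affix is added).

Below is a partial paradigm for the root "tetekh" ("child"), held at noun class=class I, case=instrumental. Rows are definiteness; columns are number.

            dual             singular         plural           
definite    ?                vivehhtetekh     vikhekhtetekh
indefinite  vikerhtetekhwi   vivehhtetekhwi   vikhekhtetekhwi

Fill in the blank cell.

Attach noun class class I h- → htetekh.
definiteness = definite: zero marking, form stays htetekh.
Attach number dual kar- → karhtetekh.
Attach case instrumental vi- → vikarhtetekh.
Apply vowel harmony: vikarhtetekh → vikerhtetekh.

vikerhtetekh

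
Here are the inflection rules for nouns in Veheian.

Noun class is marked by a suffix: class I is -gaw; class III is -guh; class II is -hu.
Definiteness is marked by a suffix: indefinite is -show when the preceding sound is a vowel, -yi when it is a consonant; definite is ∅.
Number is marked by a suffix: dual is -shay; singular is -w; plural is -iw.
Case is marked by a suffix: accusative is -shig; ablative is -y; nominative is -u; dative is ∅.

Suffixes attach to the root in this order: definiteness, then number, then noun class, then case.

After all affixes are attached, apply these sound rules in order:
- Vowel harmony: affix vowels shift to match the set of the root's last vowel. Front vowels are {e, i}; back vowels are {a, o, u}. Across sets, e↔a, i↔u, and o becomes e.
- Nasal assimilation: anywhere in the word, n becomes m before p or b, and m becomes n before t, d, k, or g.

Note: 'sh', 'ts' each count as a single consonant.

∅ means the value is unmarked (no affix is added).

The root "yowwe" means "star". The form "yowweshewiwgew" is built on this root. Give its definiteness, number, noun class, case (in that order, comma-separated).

indefinite, plural, class I, dative

Segment: yowwe-show-iw-gaw.
definiteness: -show/yi → indefinite.
number: -iw → plural.
noun class: -gaw → class I.
case: ∅ → dative.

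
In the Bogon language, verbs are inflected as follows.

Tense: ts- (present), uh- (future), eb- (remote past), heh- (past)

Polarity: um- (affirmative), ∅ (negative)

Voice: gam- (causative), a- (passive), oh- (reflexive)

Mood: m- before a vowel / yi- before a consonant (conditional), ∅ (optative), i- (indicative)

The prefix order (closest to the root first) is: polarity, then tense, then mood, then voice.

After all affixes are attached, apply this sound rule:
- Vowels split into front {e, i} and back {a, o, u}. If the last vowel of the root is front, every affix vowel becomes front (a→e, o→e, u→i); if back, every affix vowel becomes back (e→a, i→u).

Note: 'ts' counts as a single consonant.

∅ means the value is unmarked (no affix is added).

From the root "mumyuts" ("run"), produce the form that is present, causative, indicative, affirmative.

gamutsummumyuts

Attach polarity affirmative um- → ummumyuts.
Attach tense present ts- → tsummumyuts.
Attach mood indicative i- → itsummumyuts.
Attach voice causative gam- → gamitsummumyuts.
Apply vowel harmony: gamitsummumyuts → gamutsummumyuts.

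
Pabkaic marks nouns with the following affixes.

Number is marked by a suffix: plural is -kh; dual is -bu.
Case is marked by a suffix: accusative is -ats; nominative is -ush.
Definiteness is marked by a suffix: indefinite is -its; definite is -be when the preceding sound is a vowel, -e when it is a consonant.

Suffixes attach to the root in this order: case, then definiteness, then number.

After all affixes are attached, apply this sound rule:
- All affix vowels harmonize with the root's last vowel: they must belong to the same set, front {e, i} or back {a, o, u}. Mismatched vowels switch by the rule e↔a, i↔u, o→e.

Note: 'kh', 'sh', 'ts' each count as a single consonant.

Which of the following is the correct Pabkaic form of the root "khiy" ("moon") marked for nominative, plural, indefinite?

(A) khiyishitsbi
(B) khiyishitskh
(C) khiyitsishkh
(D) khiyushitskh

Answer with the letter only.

B

Attach case nominative -ush → khiyush.
Attach definiteness indefinite -its → khiyushits.
Attach number plural -kh → khiyushitskh.
Apply vowel harmony: khiyushitskh → khiyishitskh.
So the correct form is khiyishitskh, option (B).
(A) khiyishitsbi is wrong: it uses dual instead of plural for number.
(C) khiyitsishkh is wrong: it has the affixes in the wrong order.
(D) khiyushitskh is wrong: it fails to apply the sound rule(s).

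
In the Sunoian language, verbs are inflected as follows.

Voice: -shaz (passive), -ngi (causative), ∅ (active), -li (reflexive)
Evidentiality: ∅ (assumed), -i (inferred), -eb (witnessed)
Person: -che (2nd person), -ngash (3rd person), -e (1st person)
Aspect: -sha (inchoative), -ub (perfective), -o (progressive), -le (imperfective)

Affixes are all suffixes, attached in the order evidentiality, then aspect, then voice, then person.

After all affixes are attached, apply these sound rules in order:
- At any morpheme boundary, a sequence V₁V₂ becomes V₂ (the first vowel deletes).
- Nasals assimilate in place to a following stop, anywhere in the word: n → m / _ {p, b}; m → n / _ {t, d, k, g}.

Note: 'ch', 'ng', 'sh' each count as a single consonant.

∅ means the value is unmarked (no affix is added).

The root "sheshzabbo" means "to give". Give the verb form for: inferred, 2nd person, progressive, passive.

sheshzabboshazche

Attach evidentiality inferred -i → sheshzabboi.
Attach aspect progressive -o → sheshzabboio.
Attach voice passive -shaz → sheshzabboioshaz.
Attach person 2nd person -che → sheshzabboioshazche.
Apply vowel deletion: sheshzabboioshazche → sheshzabboshazche.
Nasal assimilation: no change.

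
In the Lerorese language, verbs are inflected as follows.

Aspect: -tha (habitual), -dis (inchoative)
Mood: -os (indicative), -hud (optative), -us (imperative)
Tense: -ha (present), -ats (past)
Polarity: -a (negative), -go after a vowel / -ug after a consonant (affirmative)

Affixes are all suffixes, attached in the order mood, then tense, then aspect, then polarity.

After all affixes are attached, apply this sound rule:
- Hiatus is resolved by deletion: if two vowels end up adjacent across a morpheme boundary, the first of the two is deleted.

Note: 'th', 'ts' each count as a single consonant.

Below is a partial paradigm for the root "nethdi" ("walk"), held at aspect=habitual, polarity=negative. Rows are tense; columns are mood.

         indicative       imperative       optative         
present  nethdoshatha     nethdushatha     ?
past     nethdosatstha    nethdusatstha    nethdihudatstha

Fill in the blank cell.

nethdihudhatha

Attach mood optative -hud → nethdihud.
Attach tense present -ha → nethdihudha.
Attach aspect habitual -tha → nethdihudhatha.
Attach polarity negative -a → nethdihudhathaa.
Apply vowel deletion: nethdihudhathaa → nethdihudhatha.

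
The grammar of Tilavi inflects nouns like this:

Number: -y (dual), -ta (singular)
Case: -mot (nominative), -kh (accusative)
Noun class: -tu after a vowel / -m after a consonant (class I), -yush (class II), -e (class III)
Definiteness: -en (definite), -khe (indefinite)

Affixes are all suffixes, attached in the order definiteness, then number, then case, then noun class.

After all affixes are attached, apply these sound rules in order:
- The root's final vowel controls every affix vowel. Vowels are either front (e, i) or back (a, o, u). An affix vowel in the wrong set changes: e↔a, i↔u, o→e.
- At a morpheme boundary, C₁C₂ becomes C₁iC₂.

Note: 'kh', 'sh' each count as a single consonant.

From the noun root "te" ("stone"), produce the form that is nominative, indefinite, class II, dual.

tekheyimetiyish

Attach definiteness indefinite -khe → tekhe.
Attach number dual -y → tekhey.
Attach case nominative -mot → tekheymot.
Attach noun class class II -yush → tekheymotyush.
Apply vowel harmony: tekheymotyush → tekheymetyish.
Apply epenthesis: tekheymetyish → tekheyimetiyish.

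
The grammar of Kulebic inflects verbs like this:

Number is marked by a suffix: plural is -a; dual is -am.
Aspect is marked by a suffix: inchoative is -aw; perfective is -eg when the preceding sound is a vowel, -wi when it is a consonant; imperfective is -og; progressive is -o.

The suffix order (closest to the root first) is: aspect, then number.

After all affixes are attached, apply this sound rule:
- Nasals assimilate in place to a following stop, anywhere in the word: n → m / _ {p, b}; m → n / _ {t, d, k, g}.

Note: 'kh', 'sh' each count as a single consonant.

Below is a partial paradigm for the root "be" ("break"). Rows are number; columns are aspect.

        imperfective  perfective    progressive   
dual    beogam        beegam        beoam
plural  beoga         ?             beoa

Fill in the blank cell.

Attach aspect perfective -eg (after vowel 'e') → beeg.
Attach number plural -a → beega.
Nasal assimilation: no change.

beega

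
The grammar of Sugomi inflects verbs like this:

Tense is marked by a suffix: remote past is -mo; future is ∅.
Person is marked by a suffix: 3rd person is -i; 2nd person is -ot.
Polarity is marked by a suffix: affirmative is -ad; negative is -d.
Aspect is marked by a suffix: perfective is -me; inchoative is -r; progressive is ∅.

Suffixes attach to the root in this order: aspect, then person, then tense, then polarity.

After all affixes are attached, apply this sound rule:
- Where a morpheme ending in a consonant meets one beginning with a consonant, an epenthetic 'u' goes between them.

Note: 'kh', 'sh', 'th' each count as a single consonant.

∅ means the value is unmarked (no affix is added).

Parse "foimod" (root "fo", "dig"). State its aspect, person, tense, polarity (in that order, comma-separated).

progressive, 3rd person, remote past, negative

Segment: fo-i-mo-d.
aspect: ∅ → progressive.
person: -i → 3rd person.
tense: -mo → remote past.
polarity: -d → negative.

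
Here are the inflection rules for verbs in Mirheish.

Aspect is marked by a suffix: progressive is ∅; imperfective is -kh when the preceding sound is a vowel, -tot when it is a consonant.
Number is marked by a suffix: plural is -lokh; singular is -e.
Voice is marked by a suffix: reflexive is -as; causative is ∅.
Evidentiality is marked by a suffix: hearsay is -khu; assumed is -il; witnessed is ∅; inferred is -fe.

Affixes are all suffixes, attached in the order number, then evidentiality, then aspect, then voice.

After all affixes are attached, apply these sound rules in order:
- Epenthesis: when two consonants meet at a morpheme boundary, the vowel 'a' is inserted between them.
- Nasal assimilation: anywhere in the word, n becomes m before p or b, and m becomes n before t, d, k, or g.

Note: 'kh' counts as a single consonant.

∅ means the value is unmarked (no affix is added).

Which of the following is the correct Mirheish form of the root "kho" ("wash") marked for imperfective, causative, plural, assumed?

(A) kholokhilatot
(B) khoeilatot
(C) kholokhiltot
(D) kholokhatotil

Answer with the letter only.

Attach number plural -lokh → kholokh.
Attach evidentiality assumed -il → kholokhil.
Attach aspect imperfective -tot (after consonant 'l') → kholokhiltot.
voice = causative: zero marking, form stays kholokhiltot.
Apply epenthesis: kholokhiltot → kholokhilatot.
Nasal assimilation: no change.
So the correct form is kholokhilatot, option (A).
(D) kholokhatotil is wrong: it has the affixes in the wrong order.
(C) kholokhiltot is wrong: it fails to apply the sound rule(s).
(B) khoeilatot is wrong: it uses singular instead of plural for number.

A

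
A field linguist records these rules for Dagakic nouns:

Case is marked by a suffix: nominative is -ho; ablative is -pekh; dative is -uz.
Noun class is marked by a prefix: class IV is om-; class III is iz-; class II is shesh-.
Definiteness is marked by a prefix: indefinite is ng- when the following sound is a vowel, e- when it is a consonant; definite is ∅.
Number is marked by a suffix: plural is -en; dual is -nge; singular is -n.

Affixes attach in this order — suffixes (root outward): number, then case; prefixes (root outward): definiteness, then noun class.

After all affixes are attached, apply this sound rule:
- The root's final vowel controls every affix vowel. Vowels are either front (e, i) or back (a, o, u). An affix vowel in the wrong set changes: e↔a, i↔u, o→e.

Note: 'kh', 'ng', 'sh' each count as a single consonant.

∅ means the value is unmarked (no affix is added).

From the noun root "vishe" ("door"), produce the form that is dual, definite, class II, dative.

definiteness = definite: zero marking, form stays vishe.
Attach number dual -nge → vishenge.
Attach case dative -uz → vishengeuz.
Attach noun class class II shesh- → sheshvishengeuz.
Apply vowel harmony: sheshvishengeuz → sheshvishengeiz.

sheshvishengeiz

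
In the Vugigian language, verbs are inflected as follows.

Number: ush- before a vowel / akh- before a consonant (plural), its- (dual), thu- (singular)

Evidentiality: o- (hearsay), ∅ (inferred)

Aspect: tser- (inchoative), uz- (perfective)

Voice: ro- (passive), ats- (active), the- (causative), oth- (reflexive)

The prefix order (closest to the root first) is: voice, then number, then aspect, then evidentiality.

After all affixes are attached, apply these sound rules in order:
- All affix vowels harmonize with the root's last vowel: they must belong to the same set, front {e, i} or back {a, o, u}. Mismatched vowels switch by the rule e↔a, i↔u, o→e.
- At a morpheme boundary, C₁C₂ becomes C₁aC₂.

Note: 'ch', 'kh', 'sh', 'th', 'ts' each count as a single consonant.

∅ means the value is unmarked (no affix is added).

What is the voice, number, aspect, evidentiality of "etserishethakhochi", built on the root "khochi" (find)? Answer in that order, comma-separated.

Segment: o-tser-ush-oth-khochi.
voice: oth- → reflexive.
number: ush/akh- → plural.
aspect: tser- → inchoative.
evidentiality: o- → hearsay.

reflexive, plural, inchoative, hearsay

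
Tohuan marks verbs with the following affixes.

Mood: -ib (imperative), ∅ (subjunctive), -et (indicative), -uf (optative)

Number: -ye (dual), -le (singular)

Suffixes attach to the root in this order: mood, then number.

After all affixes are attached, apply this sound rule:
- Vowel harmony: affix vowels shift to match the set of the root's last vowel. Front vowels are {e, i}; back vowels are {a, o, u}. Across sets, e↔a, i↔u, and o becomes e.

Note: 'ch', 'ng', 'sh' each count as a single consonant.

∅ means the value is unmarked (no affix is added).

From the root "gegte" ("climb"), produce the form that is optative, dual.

Attach mood optative -uf → gegteuf.
Attach number dual -ye → gegteufye.
Apply vowel harmony: gegteufye → gegteifye.

gegteifye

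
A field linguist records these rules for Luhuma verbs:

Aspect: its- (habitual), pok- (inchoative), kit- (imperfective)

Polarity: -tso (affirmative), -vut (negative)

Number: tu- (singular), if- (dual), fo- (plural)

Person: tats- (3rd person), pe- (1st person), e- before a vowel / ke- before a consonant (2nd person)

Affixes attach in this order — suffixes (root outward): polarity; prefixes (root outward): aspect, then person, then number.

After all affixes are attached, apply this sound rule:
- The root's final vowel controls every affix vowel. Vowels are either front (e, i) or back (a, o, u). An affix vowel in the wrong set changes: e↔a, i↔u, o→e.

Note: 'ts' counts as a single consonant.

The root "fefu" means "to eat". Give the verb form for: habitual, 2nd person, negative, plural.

Attach aspect habitual its- → itsfefu.
Attach person 2nd person e- (before vowel 'i') → eitsfefu.
Attach polarity negative -vut → eitsfefuvut.
Attach number plural fo- → foeitsfefuvut.
Apply vowel harmony: foeitsfefuvut → foautsfefuvut.

foautsfefuvut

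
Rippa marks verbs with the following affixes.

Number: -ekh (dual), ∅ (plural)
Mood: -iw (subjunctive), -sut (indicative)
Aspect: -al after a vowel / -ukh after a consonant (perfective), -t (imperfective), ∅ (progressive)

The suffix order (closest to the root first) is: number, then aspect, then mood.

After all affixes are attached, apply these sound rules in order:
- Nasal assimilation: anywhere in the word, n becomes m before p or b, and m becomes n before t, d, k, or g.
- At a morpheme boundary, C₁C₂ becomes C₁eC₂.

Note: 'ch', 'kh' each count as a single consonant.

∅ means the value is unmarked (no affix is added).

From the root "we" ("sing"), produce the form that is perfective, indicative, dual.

Attach number dual -ekh → weekh.
Attach aspect perfective -ukh (after consonant 'kh') → weekhukh.
Attach mood indicative -sut → weekhukhsut.
Nasal assimilation: no change.
Apply epenthesis: weekhukhsut → weekhukhesut.

weekhukhesut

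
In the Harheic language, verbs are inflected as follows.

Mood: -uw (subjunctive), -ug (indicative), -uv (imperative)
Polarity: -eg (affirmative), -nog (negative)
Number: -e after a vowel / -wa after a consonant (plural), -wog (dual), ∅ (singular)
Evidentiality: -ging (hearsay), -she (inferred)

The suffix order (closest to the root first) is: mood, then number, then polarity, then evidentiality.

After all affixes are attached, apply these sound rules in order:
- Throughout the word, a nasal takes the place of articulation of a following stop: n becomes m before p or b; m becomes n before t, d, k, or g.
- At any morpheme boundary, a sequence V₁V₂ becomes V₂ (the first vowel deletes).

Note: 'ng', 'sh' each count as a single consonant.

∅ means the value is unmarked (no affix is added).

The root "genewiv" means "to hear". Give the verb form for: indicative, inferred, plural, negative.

genewivugwanogshe

Attach mood indicative -ug → genewivug.
Attach number plural -wa (after consonant 'g') → genewivugwa.
Attach polarity negative -nog → genewivugwanog.
Attach evidentiality inferred -she → genewivugwanogshe.
Nasal assimilation: no change.
Vowel deletion: no change.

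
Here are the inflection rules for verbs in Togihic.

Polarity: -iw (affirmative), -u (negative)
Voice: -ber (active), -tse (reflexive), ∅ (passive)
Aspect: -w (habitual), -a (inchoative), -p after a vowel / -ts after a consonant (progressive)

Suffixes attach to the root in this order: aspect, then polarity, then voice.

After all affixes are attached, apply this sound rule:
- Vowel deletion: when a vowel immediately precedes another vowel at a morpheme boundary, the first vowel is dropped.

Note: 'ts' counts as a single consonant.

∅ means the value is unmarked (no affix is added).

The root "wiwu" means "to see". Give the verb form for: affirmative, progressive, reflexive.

Attach aspect progressive -p (after vowel 'u') → wiwup.
Attach polarity affirmative -iw → wiwupiw.
Attach voice reflexive -tse → wiwupiwtse.
Vowel deletion: no change.

wiwupiwtse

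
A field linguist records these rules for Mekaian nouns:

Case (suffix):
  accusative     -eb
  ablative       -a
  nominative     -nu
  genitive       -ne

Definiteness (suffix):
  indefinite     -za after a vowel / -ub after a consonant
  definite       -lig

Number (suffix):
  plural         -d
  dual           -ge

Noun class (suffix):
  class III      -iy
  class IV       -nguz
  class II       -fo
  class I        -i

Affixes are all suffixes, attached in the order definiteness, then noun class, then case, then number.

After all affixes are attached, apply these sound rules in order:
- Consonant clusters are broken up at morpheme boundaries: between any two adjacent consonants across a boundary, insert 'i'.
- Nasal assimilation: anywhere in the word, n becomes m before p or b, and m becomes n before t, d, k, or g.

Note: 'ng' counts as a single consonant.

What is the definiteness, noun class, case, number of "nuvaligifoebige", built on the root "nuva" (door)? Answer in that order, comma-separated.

definite, class II, accusative, dual

Segment: nuva-lig-fo-eb-ge.
definiteness: -lig → definite.
noun class: -fo → class II.
case: -eb → accusative.
number: -ge → dual.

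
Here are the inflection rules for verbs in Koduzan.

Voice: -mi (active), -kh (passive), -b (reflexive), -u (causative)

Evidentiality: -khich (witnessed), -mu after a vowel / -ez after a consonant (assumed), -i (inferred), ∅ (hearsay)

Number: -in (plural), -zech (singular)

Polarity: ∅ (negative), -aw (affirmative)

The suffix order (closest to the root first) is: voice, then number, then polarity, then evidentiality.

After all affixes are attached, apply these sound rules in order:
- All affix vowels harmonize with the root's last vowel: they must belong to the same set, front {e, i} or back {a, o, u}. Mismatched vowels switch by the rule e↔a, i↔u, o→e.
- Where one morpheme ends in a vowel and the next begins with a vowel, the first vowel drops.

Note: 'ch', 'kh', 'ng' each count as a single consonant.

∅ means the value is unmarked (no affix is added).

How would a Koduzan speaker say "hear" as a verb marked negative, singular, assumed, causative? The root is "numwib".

numwibizechez

Attach voice causative -u → numwibu.
Attach number singular -zech → numwibuzech.
polarity = negative: zero marking, form stays numwibuzech.
Attach evidentiality assumed -ez (after consonant 'ch') → numwibuzechez.
Apply vowel harmony: numwibuzechez → numwibizechez.
Vowel deletion: no change.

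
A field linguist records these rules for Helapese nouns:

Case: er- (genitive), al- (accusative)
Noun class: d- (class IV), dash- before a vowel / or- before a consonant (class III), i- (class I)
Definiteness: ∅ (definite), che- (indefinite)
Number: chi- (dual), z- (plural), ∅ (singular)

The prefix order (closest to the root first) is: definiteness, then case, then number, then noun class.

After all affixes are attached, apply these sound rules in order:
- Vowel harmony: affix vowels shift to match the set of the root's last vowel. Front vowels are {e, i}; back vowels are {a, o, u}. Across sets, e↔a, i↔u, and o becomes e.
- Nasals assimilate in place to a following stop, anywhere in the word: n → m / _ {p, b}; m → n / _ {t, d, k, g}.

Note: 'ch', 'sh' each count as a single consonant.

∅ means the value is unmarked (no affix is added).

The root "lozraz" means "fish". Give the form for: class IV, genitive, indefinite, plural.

Attach definiteness indefinite che- → chelozraz.
Attach case genitive er- → erchelozraz.
Attach number plural z- → zerchelozraz.
Attach noun class class IV d- → dzerchelozraz.
Apply vowel harmony: dzerchelozraz → dzarchalozraz.
Nasal assimilation: no change.

dzarchalozraz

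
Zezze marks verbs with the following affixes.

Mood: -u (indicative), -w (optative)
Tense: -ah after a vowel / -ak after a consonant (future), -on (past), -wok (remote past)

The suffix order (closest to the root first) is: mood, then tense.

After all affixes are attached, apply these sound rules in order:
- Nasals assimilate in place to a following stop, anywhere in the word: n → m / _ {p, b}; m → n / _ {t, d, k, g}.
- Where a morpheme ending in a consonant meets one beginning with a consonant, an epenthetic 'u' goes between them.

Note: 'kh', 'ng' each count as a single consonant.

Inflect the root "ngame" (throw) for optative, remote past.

ngamewuwok

Attach mood optative -w → ngamew.
Attach tense remote past -wok → ngamewwok.
Nasal assimilation: no change.
Apply epenthesis: ngamewwok → ngamewuwok.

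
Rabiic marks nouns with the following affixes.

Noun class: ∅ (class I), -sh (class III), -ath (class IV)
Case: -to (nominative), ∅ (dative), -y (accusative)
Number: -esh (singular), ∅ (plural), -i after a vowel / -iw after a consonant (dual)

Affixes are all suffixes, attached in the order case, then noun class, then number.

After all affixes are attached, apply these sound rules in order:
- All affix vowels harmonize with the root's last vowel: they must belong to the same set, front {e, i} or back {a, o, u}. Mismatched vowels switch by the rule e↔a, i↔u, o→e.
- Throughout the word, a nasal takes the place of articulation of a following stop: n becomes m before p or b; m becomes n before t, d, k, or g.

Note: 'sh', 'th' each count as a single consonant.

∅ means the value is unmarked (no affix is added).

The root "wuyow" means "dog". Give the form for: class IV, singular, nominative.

wuyowtoathash

Attach case nominative -to → wuyowto.
Attach noun class class IV -ath → wuyowtoath.
Attach number singular -esh → wuyowtoathesh.
Apply vowel harmony: wuyowtoathesh → wuyowtoathash.
Nasal assimilation: no change.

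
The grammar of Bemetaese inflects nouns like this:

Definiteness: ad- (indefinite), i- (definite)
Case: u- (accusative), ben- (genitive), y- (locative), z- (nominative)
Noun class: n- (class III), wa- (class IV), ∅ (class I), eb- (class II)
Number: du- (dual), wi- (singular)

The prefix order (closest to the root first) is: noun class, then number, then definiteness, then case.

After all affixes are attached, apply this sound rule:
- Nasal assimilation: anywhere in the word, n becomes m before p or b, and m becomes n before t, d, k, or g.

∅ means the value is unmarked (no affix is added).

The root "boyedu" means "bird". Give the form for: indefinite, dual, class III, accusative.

Attach noun class class III n- → nboyedu.
Attach number dual du- → dunboyedu.
Attach definiteness indefinite ad- → addunboyedu.
Attach case accusative u- → uaddunboyedu.
Apply nasal assimilation: uaddunboyedu → uaddumboyedu.

uaddumboyedu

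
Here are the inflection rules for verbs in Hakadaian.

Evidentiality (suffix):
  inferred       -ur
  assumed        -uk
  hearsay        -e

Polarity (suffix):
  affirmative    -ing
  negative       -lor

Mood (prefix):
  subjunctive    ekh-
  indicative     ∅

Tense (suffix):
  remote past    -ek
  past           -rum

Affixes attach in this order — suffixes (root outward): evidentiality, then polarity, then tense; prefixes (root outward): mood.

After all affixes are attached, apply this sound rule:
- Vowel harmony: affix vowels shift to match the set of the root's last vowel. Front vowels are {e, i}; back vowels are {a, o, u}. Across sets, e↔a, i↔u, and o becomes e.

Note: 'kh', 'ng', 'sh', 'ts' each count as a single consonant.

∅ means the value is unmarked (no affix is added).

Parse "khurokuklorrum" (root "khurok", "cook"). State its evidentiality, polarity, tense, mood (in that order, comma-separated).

Segment: khurok-uk-lor-rum.
evidentiality: -uk → assumed.
polarity: -lor → negative.
tense: -rum → past.
mood: ∅ → indicative.

assumed, negative, past, indicative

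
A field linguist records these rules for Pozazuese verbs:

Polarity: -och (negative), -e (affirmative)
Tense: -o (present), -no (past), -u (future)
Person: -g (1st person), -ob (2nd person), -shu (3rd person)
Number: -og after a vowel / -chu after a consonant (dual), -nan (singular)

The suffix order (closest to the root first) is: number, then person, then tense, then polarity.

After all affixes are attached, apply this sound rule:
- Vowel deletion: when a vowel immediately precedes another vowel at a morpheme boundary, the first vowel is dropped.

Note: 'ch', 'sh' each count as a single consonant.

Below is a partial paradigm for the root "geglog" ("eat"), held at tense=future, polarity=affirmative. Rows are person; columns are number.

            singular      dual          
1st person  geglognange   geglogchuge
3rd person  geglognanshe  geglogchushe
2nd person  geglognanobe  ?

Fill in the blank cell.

Attach number dual -chu (after consonant 'g') → geglogchu.
Attach person 2nd person -ob → geglogchuob.
Attach tense future -u → geglogchuobu.
Attach polarity affirmative -e → geglogchuobue.
Apply vowel deletion: geglogchuobue → geglogchobe.

geglogchobe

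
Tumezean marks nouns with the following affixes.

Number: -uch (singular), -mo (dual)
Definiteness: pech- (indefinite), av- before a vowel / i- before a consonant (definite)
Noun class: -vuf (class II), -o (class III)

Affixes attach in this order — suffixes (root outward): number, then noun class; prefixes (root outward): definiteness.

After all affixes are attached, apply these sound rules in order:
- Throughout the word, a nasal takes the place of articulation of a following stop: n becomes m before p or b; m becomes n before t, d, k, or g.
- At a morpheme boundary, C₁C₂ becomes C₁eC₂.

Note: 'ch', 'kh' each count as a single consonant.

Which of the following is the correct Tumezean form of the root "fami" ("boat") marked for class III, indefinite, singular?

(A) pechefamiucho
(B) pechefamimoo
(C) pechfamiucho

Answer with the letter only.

Attach number singular -uch → famiuch.
Attach definiteness indefinite pech- → pechfamiuch.
Attach noun class class III -o → pechfamiucho.
Nasal assimilation: no change.
Apply epenthesis: pechfamiucho → pechefamiucho.
So the correct form is pechefamiucho, option (A).
(B) pechefamimoo is wrong: it uses dual instead of singular for number.
(C) pechfamiucho is wrong: it fails to apply the sound rule(s).

A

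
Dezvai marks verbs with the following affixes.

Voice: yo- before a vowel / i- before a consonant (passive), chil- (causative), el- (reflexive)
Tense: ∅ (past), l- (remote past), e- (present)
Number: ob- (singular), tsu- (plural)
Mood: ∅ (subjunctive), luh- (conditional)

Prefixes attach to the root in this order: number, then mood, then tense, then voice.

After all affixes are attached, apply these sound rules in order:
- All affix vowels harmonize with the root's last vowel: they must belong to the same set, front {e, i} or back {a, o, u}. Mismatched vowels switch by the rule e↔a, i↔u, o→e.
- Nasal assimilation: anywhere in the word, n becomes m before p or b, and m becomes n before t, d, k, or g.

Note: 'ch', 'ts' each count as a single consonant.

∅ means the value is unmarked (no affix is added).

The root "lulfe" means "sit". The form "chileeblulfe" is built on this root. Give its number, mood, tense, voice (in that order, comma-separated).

singular, subjunctive, present, causative

Segment: chil-e-ob-lulfe.
number: ob- → singular.
mood: ∅ → subjunctive.
tense: e- → present.
voice: chil- → causative.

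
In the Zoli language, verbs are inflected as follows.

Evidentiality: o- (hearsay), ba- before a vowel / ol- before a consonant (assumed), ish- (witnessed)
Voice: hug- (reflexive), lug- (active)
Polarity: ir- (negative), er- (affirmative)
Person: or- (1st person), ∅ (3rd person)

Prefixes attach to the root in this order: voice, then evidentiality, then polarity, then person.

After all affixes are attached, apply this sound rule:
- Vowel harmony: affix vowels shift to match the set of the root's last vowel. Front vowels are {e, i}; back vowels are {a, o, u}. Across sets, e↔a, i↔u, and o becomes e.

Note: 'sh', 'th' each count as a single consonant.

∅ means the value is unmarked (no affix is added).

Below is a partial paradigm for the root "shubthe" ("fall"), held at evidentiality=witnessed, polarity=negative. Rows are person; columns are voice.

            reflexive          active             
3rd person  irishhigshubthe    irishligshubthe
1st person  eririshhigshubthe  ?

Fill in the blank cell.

Attach voice active lug- → lugshubthe.
Attach evidentiality witnessed ish- → ishlugshubthe.
Attach polarity negative ir- → irishlugshubthe.
Attach person 1st person or- → oririshlugshubthe.
Apply vowel harmony: oririshlugshubthe → eririshligshubthe.

eririshligshubthe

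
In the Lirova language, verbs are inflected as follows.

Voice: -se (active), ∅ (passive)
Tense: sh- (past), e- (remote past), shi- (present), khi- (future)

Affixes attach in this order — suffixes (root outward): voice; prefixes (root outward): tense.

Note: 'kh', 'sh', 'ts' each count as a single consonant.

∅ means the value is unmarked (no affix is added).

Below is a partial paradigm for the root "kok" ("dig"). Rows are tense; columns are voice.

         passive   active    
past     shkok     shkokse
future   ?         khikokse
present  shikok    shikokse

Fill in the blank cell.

Attach tense future khi- → khikok.
voice = passive: zero marking, form stays khikok.

khikok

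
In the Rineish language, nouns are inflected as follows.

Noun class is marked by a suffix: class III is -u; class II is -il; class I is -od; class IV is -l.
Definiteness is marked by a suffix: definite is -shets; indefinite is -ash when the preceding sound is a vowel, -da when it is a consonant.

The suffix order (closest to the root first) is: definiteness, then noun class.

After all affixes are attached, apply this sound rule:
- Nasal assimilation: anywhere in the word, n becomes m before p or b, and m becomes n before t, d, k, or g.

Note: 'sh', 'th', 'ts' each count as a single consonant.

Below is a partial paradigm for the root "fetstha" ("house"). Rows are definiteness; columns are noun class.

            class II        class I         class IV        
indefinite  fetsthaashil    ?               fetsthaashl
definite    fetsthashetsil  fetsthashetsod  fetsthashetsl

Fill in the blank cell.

fetsthaashod

Attach definiteness indefinite -ash (after vowel 'a') → fetsthaash.
Attach noun class class I -od → fetsthaashod.
Nasal assimilation: no change.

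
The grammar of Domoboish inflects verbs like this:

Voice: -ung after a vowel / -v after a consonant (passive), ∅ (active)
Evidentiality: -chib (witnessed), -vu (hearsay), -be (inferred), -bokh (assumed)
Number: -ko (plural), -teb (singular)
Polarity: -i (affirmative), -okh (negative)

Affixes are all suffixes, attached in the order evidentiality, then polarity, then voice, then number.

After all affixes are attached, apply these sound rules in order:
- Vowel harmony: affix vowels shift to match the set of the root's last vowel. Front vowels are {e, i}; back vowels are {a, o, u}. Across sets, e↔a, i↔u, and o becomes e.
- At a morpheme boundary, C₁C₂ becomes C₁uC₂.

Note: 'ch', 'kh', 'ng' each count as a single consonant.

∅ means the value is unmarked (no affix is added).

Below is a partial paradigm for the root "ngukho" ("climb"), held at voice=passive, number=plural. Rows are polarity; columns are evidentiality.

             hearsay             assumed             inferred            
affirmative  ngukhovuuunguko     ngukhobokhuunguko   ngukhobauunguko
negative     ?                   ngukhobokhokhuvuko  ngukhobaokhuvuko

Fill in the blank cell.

ngukhovuokhuvuko

Attach evidentiality hearsay -vu → ngukhovu.
Attach polarity negative -okh → ngukhovuokh.
Attach voice passive -v (after consonant 'kh') → ngukhovuokhv.
Attach number plural -ko → ngukhovuokhvko.
Vowel harmony: no change.
Apply epenthesis: ngukhovuokhvko → ngukhovuokhuvuko.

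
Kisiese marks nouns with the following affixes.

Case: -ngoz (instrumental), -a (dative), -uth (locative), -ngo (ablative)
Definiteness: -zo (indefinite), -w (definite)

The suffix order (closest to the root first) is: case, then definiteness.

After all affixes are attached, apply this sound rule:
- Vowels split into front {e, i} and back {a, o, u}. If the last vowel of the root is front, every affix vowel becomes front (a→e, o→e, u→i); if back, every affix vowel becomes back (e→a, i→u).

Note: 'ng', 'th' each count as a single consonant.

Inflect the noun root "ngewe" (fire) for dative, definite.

Attach case dative -a → ngewea.
Attach definiteness definite -w → ngeweaw.
Apply vowel harmony: ngeweaw → ngeweew.

ngeweew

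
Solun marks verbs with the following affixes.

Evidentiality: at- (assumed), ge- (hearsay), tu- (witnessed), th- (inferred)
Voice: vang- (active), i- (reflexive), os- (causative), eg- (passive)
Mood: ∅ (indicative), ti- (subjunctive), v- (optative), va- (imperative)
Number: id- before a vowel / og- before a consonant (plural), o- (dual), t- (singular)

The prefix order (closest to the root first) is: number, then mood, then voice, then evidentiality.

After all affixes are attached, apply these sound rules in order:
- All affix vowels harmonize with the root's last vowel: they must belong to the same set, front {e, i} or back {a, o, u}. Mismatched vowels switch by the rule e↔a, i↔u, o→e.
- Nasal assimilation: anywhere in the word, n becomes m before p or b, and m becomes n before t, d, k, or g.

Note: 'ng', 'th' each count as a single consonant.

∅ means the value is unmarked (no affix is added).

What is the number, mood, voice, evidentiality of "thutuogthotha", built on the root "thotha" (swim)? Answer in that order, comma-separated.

Segment: th-i-ti-og-thotha.
number: id/og- → plural.
mood: ti- → subjunctive.
voice: i- → reflexive.
evidentiality: th- → inferred.

plural, subjunctive, reflexive, inferred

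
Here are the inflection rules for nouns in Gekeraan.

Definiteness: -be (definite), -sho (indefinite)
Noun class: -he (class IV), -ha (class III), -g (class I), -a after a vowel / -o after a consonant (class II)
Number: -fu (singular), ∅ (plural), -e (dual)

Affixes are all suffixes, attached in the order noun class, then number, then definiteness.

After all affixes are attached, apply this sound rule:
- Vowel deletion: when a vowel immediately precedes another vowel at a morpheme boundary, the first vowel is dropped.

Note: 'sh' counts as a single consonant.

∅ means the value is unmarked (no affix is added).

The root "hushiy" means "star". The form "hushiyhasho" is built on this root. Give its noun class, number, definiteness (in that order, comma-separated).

Segment: hushiy-ha-sho.
noun class: -ha → class III.
number: ∅ → plural.
definiteness: -sho → indefinite.

class III, plural, indefinite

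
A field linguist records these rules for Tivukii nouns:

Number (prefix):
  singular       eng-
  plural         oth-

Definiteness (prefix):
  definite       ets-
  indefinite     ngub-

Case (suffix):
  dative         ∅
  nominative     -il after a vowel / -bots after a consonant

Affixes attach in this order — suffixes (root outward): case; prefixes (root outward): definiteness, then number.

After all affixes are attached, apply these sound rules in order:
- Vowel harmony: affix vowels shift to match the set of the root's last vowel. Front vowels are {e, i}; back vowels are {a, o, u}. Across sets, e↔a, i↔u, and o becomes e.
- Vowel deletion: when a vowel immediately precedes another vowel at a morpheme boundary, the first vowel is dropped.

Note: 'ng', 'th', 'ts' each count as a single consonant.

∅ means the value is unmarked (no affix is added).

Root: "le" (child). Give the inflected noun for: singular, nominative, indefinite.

engngiblil

Attach definiteness indefinite ngub- → nguble.
Attach number singular eng- → engnguble.
Attach case nominative -il (after vowel 'e') → engngubleil.
Apply vowel harmony: engngubleil → engngibleil.
Apply vowel deletion: engngibleil → engngiblil.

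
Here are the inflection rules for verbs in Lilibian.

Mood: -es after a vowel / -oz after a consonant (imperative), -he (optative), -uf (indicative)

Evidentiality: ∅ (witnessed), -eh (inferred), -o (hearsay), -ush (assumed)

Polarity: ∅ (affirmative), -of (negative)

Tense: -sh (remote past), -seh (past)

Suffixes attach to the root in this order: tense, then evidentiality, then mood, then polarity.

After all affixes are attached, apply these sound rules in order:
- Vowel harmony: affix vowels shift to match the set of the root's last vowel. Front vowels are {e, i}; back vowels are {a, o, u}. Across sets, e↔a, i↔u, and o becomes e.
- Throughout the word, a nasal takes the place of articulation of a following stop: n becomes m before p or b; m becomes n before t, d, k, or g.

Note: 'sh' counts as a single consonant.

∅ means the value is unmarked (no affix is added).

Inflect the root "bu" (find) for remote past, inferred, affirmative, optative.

Attach tense remote past -sh → bush.
Attach evidentiality inferred -eh → busheh.
Attach mood optative -he → bushehhe.
polarity = affirmative: zero marking, form stays bushehhe.
Apply vowel harmony: bushehhe → bushahha.
Nasal assimilation: no change.

bushahha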